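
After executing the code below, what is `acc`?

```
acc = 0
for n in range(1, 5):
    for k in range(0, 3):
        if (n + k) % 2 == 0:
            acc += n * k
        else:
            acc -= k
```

n=1,k=0: odd sum, acc = 0-0 = 0
n=1,k=1: even sum, acc = 0+1 = 1
n=1,k=2: odd sum, acc = 1-2 = -1
n=2,k=0: even sum, acc = (-1)+0 = -1
n=2,k=1: odd sum, acc = (-1)-1 = -2
n=2,k=2: even sum, acc = (-2)+4 = 2
n=3,k=0: odd sum, acc = 2-0 = 2
n=3,k=1: even sum, acc = 2+3 = 5
n=3,k=2: odd sum, acc = 5-2 = 3
n=4,k=0: even sum, acc = 3+0 = 3
n=4,k=1: odd sum, acc = 3-1 = 2
n=4,k=2: even sum, acc = 2+8 = 10

10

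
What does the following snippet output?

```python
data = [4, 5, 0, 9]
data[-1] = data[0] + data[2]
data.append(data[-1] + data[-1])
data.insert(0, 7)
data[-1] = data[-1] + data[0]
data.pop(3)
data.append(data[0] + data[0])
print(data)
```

[7, 4, 5, 4, 15, 14]

data[-1] = data[0]+data[2] = 4+0 = 4 → [4, 5, 0, 4]
append data[-1]+data[-1] = 4+4 = 8 → [4, 5, 0, 4, 8]
insert 7 at 0 → [7, 4, 5, 0, 4, 8]
data[-1] = data[-1]+data[0] = 8+7 = 15 → [7, 4, 5, 0, 4, 15]
pop(3) removes 0 → [7, 4, 5, 4, 15]
append data[0]+data[0] = 7+7 = 14 → [7, 4, 5, 4, 15, 14]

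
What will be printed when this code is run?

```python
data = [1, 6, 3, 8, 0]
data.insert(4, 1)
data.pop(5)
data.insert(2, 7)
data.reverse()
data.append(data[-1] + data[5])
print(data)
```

insert 1 at 4 → [1, 6, 3, 8, 1, 0]
pop(5) removes 0 → [1, 6, 3, 8, 1]
insert 7 at 2 → [1, 6, 7, 3, 8, 1]
reverse → [1, 8, 3, 7, 6, 1]
append data[-1]+data[5] = 1+1 = 2 → [1, 8, 3, 7, 6, 1, 2]

[1, 8, 3, 7, 6, 1, 2]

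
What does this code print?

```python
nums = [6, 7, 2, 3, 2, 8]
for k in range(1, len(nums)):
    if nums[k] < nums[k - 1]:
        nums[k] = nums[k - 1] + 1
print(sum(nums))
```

k=1: 7>=6, unchanged → [6, 7, 2, 3, 2, 8]
k=2: 2<7, nums[2] = 7+1 = 8 → [6, 7, 8, 3, 2, 8]
k=3: 3<8, nums[3] = 8+1 = 9 → [6, 7, 8, 9, 2, 8]
k=4: 2<9, nums[4] = 9+1 = 10 → [6, 7, 8, 9, 10, 8]
k=5: 8<10, nums[5] = 10+1 = 11 → [6, 7, 8, 9, 10, 11]
sum = 51

51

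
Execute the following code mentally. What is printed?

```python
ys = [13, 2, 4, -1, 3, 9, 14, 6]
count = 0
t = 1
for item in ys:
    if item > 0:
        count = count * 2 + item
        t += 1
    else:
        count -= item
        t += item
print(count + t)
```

item=13: >0, count = 0*2+13 = 13; t=2
item=2: >0, count = 13*2+2 = 28; t=3
item=4: >0, count = 28*2+4 = 60; t=4
item=-1: not >0, count = 60-(-1) = 61; t=3
item=3: >0, count = 61*2+3 = 125; t=4
item=9: >0, count = 125*2+9 = 259; t=5
item=14: >0, count = 259*2+14 = 532; t=6
item=6: >0, count = 532*2+6 = 1070; t=7
count+t = 1070+7 = 1077

1077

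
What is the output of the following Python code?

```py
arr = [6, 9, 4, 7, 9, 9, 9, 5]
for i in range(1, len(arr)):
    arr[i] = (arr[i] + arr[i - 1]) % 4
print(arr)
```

[6, 3, 3, 2, 3, 0, 1, 2]

i=1: arr[1] = (9+6)%4 = 3 → [6, 3, 4, 7, 9, 9, 9, 5]
i=2: arr[2] = (4+3)%4 = 3 → [6, 3, 3, 7, 9, 9, 9, 5]
i=3: arr[3] = (7+3)%4 = 2 → [6, 3, 3, 2, 9, 9, 9, 5]
i=4: arr[4] = (9+2)%4 = 3 → [6, 3, 3, 2, 3, 9, 9, 5]
i=5: arr[5] = (9+3)%4 = 0 → [6, 3, 3, 2, 3, 0, 9, 5]
i=6: arr[6] = (9+0)%4 = 1 → [6, 3, 3, 2, 3, 0, 1, 5]
i=7: arr[7] = (5+1)%4 = 2 → [6, 3, 3, 2, 3, 0, 1, 2]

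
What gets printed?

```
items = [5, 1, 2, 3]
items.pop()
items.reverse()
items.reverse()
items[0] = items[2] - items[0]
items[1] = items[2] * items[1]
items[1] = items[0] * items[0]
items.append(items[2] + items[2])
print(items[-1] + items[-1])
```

pop() removes 3 → [5, 1, 2]
reverse → [2, 1, 5]
reverse → [5, 1, 2]
items[0] = items[2]-items[0] = 2-5 = -3 → [-3, 1, 2]
items[1] = items[2]*items[1] = 2*1 = 2 → [-3, 2, 2]
items[1] = items[0]*items[0] = (-3)*(-3) = 9 → [-3, 9, 2]
append items[2]+items[2] = 2+2 = 4 → [-3, 9, 2, 4]
items[-1]+items[-1] = 4+4 = 8

8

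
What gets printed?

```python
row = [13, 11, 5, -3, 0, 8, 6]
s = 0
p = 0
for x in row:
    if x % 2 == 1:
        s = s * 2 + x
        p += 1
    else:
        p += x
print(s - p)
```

137

x=13: odd, s = 0*2+13 = 13; p=1
x=11: odd, s = 13*2+11 = 37; p=2
x=5: odd, s = 37*2+5 = 79; p=3
x=-3: odd, s = 79*2+(-3) = 155; p=4
x=0: not odd; p=4
x=8: not odd; p=12
x=6: not odd; p=18
s-p = 155-18 = 137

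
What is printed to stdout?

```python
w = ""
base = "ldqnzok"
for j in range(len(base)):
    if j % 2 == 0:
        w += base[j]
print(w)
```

j=0: add 'l' → 'l'
j=1: skip
j=2: add 'q' → 'lq'
j=3: skip
j=4: add 'z' → 'lqz'
j=5: skip
j=6: add 'k' → 'lqzk'

lqzk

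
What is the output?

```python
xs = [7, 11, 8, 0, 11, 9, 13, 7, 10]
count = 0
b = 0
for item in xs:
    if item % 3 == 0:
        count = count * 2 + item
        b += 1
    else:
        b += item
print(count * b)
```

item=7: not %3==0; b=7
item=11: not %3==0; b=18
item=8: not %3==0; b=26
item=0: %3==0, count = 0*2+0 = 0; b=27
item=11: not %3==0; b=38
item=9: %3==0, count = 0*2+9 = 9; b=39
item=13: not %3==0; b=52
item=7: not %3==0; b=59
item=10: not %3==0; b=69
count*b = 9*69 = 621

621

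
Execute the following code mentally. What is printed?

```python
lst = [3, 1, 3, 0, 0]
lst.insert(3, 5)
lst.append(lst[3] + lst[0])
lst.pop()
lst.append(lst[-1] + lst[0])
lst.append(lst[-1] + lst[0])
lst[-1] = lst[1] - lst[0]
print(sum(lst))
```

insert 5 at 3 → [3, 1, 3, 5, 0, 0]
append lst[3]+lst[0] = 5+3 = 8 → [3, 1, 3, 5, 0, 0, 8]
pop() removes 8 → [3, 1, 3, 5, 0, 0]
append lst[-1]+lst[0] = 0+3 = 3 → [3, 1, 3, 5, 0, 0, 3]
append lst[-1]+lst[0] = 3+3 = 6 → [3, 1, 3, 5, 0, 0, 3, 6]
lst[-1] = lst[1]-lst[0] = 1-3 = -2 → [3, 1, 3, 5, 0, 0, 3, -2]
sum = 13

13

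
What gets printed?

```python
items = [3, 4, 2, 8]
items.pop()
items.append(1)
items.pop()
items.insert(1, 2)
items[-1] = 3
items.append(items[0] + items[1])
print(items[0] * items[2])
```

12

pop() removes 8 → [3, 4, 2]
append 1 → [3, 4, 2, 1]
pop() removes 1 → [3, 4, 2]
insert 2 at 1 → [3, 2, 4, 2]
items[-1] = 3 → [3, 2, 4, 3]
append items[0]+items[1] = 3+2 = 5 → [3, 2, 4, 3, 5]
items[0]*items[2] = 3*4 = 12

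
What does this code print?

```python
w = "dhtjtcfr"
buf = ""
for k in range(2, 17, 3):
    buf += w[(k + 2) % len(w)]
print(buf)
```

k=2: add w[4]='t' → 't'
k=5: add w[7]='r' → 'tr'
k=8: add w[2]='t' → 'trt'
k=11: add w[5]='c' → 'trtc'
k=14: add w[0]='d' → 'trtcd'

trtcd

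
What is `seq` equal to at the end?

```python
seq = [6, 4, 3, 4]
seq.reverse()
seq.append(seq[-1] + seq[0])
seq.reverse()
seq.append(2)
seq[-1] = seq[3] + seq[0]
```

[10, 6, 4, 3, 4, 13]

reverse → [4, 3, 4, 6]
append seq[-1]+seq[0] = 6+4 = 10 → [4, 3, 4, 6, 10]
reverse → [10, 6, 4, 3, 4]
append 2 → [10, 6, 4, 3, 4, 2]
seq[-1] = seq[3]+seq[0] = 3+10 = 13 → [10, 6, 4, 3, 4, 13]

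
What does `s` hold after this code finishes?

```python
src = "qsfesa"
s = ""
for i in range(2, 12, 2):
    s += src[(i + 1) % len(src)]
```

'easea'

i=2: add src[3]='e' → 'e'
i=4: add src[5]='a' → 'ea'
i=6: add src[1]='s' → 'eas'
i=8: add src[3]='e' → 'ease'
i=10: add src[5]='a' → 'easea'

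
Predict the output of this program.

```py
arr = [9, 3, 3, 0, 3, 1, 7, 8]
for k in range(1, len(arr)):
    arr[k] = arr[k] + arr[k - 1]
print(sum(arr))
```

k=1: arr[1] = 3+9 = 12 → [9, 12, 3, 0, 3, 1, 7, 8]
k=2: arr[2] = 3+12 = 15 → [9, 12, 15, 0, 3, 1, 7, 8]
k=3: arr[3] = 0+15 = 15 → [9, 12, 15, 15, 3, 1, 7, 8]
k=4: arr[4] = 3+15 = 18 → [9, 12, 15, 15, 18, 1, 7, 8]
k=5: arr[5] = 1+18 = 19 → [9, 12, 15, 15, 18, 19, 7, 8]
k=6: arr[6] = 7+19 = 26 → [9, 12, 15, 15, 18, 19, 26, 8]
k=7: arr[7] = 8+26 = 34 → [9, 12, 15, 15, 18, 19, 26, 34]
sum = 148

148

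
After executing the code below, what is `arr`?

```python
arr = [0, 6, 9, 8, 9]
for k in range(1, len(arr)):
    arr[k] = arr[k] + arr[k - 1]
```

[0, 6, 15, 23, 32]

k=1: arr[1] = 6+0 = 6 → [0, 6, 9, 8, 9]
k=2: arr[2] = 9+6 = 15 → [0, 6, 15, 8, 9]
k=3: arr[3] = 8+15 = 23 → [0, 6, 15, 23, 9]
k=4: arr[4] = 9+23 = 32 → [0, 6, 15, 23, 32]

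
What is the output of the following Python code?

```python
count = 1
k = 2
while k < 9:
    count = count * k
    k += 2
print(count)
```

384

k=2: count = 1*2 = 2
k=4: count = 2*4 = 8
k=6: count = 8*6 = 48
k=8: count = 48*8 = 384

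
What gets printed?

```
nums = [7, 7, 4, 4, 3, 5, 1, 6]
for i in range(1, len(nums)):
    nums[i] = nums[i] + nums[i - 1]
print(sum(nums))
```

184

i=1: nums[1] = 7+7 = 14 → [7, 14, 4, 4, 3, 5, 1, 6]
i=2: nums[2] = 4+14 = 18 → [7, 14, 18, 4, 3, 5, 1, 6]
i=3: nums[3] = 4+18 = 22 → [7, 14, 18, 22, 3, 5, 1, 6]
i=4: nums[4] = 3+22 = 25 → [7, 14, 18, 22, 25, 5, 1, 6]
i=5: nums[5] = 5+25 = 30 → [7, 14, 18, 22, 25, 30, 1, 6]
i=6: nums[6] = 1+30 = 31 → [7, 14, 18, 22, 25, 30, 31, 6]
i=7: nums[7] = 6+31 = 37 → [7, 14, 18, 22, 25, 30, 31, 37]
sum = 184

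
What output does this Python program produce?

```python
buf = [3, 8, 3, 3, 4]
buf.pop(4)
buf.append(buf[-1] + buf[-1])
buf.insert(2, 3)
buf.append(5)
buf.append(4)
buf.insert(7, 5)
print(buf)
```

pop(4) removes 4 → [3, 8, 3, 3]
append buf[-1]+buf[-1] = 3+3 = 6 → [3, 8, 3, 3, 6]
insert 3 at 2 → [3, 8, 3, 3, 3, 6]
append 5 → [3, 8, 3, 3, 3, 6, 5]
append 4 → [3, 8, 3, 3, 3, 6, 5, 4]
insert 5 at 7 → [3, 8, 3, 3, 3, 6, 5, 5, 4]

[3, 8, 3, 3, 3, 6, 5, 5, 4]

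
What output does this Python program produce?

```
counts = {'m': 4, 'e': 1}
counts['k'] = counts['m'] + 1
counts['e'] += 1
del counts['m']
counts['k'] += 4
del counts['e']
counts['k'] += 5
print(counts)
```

counts['k'] = counts['m']+1 = 5 → {'m': 4, 'e': 1, 'k': 5}
counts['e'] = 1+1 = 2 → {'m': 4, 'e': 2, 'k': 5}
del 'm' → {'e': 2, 'k': 5}
counts['k'] = 5+4 = 9 → {'e': 2, 'k': 9}
del 'e' → {'k': 9}
counts['k'] = 9+5 = 14 → {'k': 14}

{'k': 14}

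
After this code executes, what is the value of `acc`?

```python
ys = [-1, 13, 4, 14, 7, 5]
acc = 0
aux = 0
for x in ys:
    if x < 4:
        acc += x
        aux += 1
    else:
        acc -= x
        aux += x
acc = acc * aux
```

-1936

x=-1: <4, acc = 0+(-1) = -1; aux=1
x=13: not <4, acc = (-1)-13 = -14; aux=14
x=4: not <4, acc = (-14)-4 = -18; aux=18
x=14: not <4, acc = (-18)-14 = -32; aux=32
x=7: not <4, acc = (-32)-7 = -39; aux=39
x=5: not <4, acc = (-39)-5 = -44; aux=44
acc*aux = (-44)*44 = -1936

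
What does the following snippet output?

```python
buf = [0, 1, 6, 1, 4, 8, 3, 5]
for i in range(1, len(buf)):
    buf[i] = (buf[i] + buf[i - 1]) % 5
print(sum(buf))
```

14

i=1: buf[1] = (1+0)%5 = 1 → [0, 1, 6, 1, 4, 8, 3, 5]
i=2: buf[2] = (6+1)%5 = 2 → [0, 1, 2, 1, 4, 8, 3, 5]
i=3: buf[3] = (1+2)%5 = 3 → [0, 1, 2, 3, 4, 8, 3, 5]
i=4: buf[4] = (4+3)%5 = 2 → [0, 1, 2, 3, 2, 8, 3, 5]
i=5: buf[5] = (8+2)%5 = 0 → [0, 1, 2, 3, 2, 0, 3, 5]
i=6: buf[6] = (3+0)%5 = 3 → [0, 1, 2, 3, 2, 0, 3, 5]
i=7: buf[7] = (5+3)%5 = 3 → [0, 1, 2, 3, 2, 0, 3, 3]
sum = 14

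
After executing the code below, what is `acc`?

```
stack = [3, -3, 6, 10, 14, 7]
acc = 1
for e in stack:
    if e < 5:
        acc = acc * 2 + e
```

e=3: <5, acc = 1*2+3 = 5
e=-3: <5, acc = 5*2+(-3) = 7
e=6: not <5
e=10: not <5
e=14: not <5
e=7: not <5

7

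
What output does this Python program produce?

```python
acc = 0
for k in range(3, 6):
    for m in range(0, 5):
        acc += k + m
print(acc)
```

90

k=3,m=0: acc = 0+3 = 3
k=3,m=1: acc = 3+4 = 7
k=3,m=2: acc = 7+5 = 12
k=3,m=3: acc = 12+6 = 18
k=3,m=4: acc = 18+7 = 25
k=4,m=0: acc = 25+4 = 29
k=4,m=1: acc = 29+5 = 34
k=4,m=2: acc = 34+6 = 40
k=4,m=3: acc = 40+7 = 47
k=4,m=4: acc = 47+8 = 55
k=5,m=0: acc = 55+5 = 60
k=5,m=1: acc = 60+6 = 66
k=5,m=2: acc = 66+7 = 73
k=5,m=3: acc = 73+8 = 81
k=5,m=4: acc = 81+9 = 90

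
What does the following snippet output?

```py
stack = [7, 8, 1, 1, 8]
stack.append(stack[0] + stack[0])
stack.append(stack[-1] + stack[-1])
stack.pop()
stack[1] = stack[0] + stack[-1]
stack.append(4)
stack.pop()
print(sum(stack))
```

append stack[0]+stack[0] = 7+7 = 14 → [7, 8, 1, 1, 8, 14]
append stack[-1]+stack[-1] = 14+14 = 28 → [7, 8, 1, 1, 8, 14, 28]
pop() removes 28 → [7, 8, 1, 1, 8, 14]
stack[1] = stack[0]+stack[-1] = 7+14 = 21 → [7, 21, 1, 1, 8, 14]
append 4 → [7, 21, 1, 1, 8, 14, 4]
pop() removes 4 → [7, 21, 1, 1, 8, 14]
sum = 52

52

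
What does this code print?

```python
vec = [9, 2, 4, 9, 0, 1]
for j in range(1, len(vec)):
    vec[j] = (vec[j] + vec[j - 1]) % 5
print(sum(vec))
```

j=1: vec[1] = (2+9)%5 = 1 → [9, 1, 4, 9, 0, 1]
j=2: vec[2] = (4+1)%5 = 0 → [9, 1, 0, 9, 0, 1]
j=3: vec[3] = (9+0)%5 = 4 → [9, 1, 0, 4, 0, 1]
j=4: vec[4] = (0+4)%5 = 4 → [9, 1, 0, 4, 4, 1]
j=5: vec[5] = (1+4)%5 = 0 → [9, 1, 0, 4, 4, 0]
sum = 18

18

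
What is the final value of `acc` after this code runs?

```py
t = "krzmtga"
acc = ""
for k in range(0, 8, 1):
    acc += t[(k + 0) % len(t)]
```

k=0: add t[0]='k' → 'k'
k=1: add t[1]='r' → 'kr'
k=2: add t[2]='z' → 'krz'
k=3: add t[3]='m' → 'krzm'
k=4: add t[4]='t' → 'krzmt'
k=5: add t[5]='g' → 'krzmtg'
k=6: add t[6]='a' → 'krzmtga'
k=7: add t[0]='k' → 'krzmtgak'

'krzmtgak'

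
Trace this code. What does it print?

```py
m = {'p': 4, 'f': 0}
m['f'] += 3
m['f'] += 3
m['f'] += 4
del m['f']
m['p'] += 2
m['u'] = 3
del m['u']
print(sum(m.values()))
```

6

m['f'] = 0+3 = 3 → {'p': 4, 'f': 3}
m['f'] = 3+3 = 6 → {'p': 4, 'f': 6}
m['f'] = 6+4 = 10 → {'p': 4, 'f': 10}
del 'f' → {'p': 4}
m['p'] = 4+2 = 6 → {'p': 6}
m['u'] = 3 → {'p': 6, 'u': 3}
del 'u' → {'p': 6}
sum of values = 6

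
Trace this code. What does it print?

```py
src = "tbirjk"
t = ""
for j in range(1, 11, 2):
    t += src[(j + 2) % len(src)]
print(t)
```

j=1: add src[3]='r' → 'r'
j=3: add src[5]='k' → 'rk'
j=5: add src[1]='b' → 'rkb'
j=7: add src[3]='r' → 'rkbr'
j=9: add src[5]='k' → 'rkbrk'

rkbrk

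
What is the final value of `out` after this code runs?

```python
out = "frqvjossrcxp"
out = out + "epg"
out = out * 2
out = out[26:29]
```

'pep'

+ 'epg' → 'frqvjossrcxpepg'
repeat ×2 → 'frqvjossrcxpepgfrqvjossrcxpepg'
slice [26:29] → 'pep'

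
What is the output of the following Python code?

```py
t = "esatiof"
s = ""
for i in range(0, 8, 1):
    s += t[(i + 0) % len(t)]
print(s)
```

i=0: add t[0]='e' → 'e'
i=1: add t[1]='s' → 'es'
i=2: add t[2]='a' → 'esa'
i=3: add t[3]='t' → 'esat'
i=4: add t[4]='i' → 'esati'
i=5: add t[5]='o' → 'esatio'
i=6: add t[6]='f' → 'esatiof'
i=7: add t[0]='e' → 'esatiofe'

esatiofe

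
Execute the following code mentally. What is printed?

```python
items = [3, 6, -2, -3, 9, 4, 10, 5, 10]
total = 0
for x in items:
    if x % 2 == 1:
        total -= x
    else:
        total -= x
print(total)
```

-42

x=3: odd, total = 0-3 = -3
x=6: not odd, total = (-3)-6 = -9
x=-2: not odd, total = (-9)-(-2) = -7
x=-3: odd, total = (-7)-(-3) = -4
x=9: odd, total = (-4)-9 = -13
x=4: not odd, total = (-13)-4 = -17
x=10: not odd, total = (-17)-10 = -27
x=5: odd, total = (-27)-5 = -32
x=10: not odd, total = (-32)-10 = -42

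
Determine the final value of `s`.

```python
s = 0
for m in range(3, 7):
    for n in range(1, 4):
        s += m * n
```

m=3,n=1: s = 0+3 = 3
m=3,n=2: s = 3+6 = 9
m=3,n=3: s = 9+9 = 18
m=4,n=1: s = 18+4 = 22
m=4,n=2: s = 22+8 = 30
m=4,n=3: s = 30+12 = 42
m=5,n=1: s = 42+5 = 47
m=5,n=2: s = 47+10 = 57
m=5,n=3: s = 57+15 = 72
m=6,n=1: s = 72+6 = 78
m=6,n=2: s = 78+12 = 90
m=6,n=3: s = 90+18 = 108

108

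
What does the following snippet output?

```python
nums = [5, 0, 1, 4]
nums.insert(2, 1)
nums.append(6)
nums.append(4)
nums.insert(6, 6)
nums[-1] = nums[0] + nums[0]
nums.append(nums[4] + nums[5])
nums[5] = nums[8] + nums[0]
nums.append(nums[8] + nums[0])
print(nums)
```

[5, 0, 1, 1, 4, 15, 6, 10, 10, 15]

insert 1 at 2 → [5, 0, 1, 1, 4]
append 6 → [5, 0, 1, 1, 4, 6]
append 4 → [5, 0, 1, 1, 4, 6, 4]
insert 6 at 6 → [5, 0, 1, 1, 4, 6, 6, 4]
nums[-1] = nums[0]+nums[0] = 5+5 = 10 → [5, 0, 1, 1, 4, 6, 6, 10]
append nums[4]+nums[5] = 4+6 = 10 → [5, 0, 1, 1, 4, 6, 6, 10, 10]
nums[5] = nums[8]+nums[0] = 10+5 = 15 → [5, 0, 1, 1, 4, 15, 6, 10, 10]
append nums[8]+nums[0] = 10+5 = 15 → [5, 0, 1, 1, 4, 15, 6, 10, 10, 15]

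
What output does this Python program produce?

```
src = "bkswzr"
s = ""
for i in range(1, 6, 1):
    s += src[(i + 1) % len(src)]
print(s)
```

i=1: add src[2]='s' → 's'
i=2: add src[3]='w' → 'sw'
i=3: add src[4]='z' → 'swz'
i=4: add src[5]='r' → 'swzr'
i=5: add src[0]='b' → 'swzrb'

swzrb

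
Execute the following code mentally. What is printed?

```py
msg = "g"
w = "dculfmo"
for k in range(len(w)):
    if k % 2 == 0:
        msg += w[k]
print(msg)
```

gdufo

k=0: add 'd' → 'gd'
k=1: skip
k=2: add 'u' → 'gdu'
k=3: skip
k=4: add 'f' → 'gduf'
k=5: skip
k=6: add 'o' → 'gdufo'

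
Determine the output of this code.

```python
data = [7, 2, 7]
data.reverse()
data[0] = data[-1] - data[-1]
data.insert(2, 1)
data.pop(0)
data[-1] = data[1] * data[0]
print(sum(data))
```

5

reverse → [7, 2, 7]
data[0] = data[-1]-data[-1] = 7-7 = 0 → [0, 2, 7]
insert 1 at 2 → [0, 2, 1, 7]
pop(0) removes 0 → [2, 1, 7]
data[-1] = data[1]*data[0] = 1*2 = 2 → [2, 1, 2]
sum = 5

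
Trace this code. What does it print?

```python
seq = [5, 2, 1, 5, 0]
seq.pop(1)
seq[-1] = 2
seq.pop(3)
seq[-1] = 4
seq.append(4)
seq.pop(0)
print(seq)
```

pop(1) removes 2 → [5, 1, 5, 0]
seq[-1] = 2 → [5, 1, 5, 2]
pop(3) removes 2 → [5, 1, 5]
seq[-1] = 4 → [5, 1, 4]
append 4 → [5, 1, 4, 4]
pop(0) removes 5 → [1, 4, 4]

[1, 4, 4]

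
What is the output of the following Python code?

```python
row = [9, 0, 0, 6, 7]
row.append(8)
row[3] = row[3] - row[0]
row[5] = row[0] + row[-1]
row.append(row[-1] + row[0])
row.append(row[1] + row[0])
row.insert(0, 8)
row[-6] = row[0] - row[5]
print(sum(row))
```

74

append 8 → [9, 0, 0, 6, 7, 8]
row[3] = row[3]-row[0] = 6-9 = -3 → [9, 0, 0, -3, 7, 8]
row[5] = row[0]+row[-1] = 9+8 = 17 → [9, 0, 0, -3, 7, 17]
append row[-1]+row[0] = 17+9 = 26 → [9, 0, 0, -3, 7, 17, 26]
append row[1]+row[0] = 0+9 = 9 → [9, 0, 0, -3, 7, 17, 26, 9]
insert 8 at 0 → [8, 9, 0, 0, -3, 7, 17, 26, 9]
row[-6] = row[0]-row[5] = 8-7 = 1 → [8, 9, 0, 1, -3, 7, 17, 26, 9]
sum = 74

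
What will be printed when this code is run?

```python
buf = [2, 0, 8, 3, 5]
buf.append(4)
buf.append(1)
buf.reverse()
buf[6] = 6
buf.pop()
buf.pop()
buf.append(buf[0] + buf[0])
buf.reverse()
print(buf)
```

[2, 8, 3, 5, 4, 1]

append 4 → [2, 0, 8, 3, 5, 4]
append 1 → [2, 0, 8, 3, 5, 4, 1]
reverse → [1, 4, 5, 3, 8, 0, 2]
buf[6] = 6 → [1, 4, 5, 3, 8, 0, 6]
pop() removes 6 → [1, 4, 5, 3, 8, 0]
pop() removes 0 → [1, 4, 5, 3, 8]
append buf[0]+buf[0] = 1+1 = 2 → [1, 4, 5, 3, 8, 2]
reverse → [2, 8, 3, 5, 4, 1]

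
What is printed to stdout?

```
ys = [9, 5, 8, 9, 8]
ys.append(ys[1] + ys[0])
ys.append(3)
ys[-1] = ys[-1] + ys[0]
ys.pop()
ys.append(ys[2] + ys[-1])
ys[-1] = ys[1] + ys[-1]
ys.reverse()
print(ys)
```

append ys[1]+ys[0] = 5+9 = 14 → [9, 5, 8, 9, 8, 14]
append 3 → [9, 5, 8, 9, 8, 14, 3]
ys[-1] = ys[-1]+ys[0] = 3+9 = 12 → [9, 5, 8, 9, 8, 14, 12]
pop() removes 12 → [9, 5, 8, 9, 8, 14]
append ys[2]+ys[-1] = 8+14 = 22 → [9, 5, 8, 9, 8, 14, 22]
ys[-1] = ys[1]+ys[-1] = 5+22 = 27 → [9, 5, 8, 9, 8, 14, 27]
reverse → [27, 14, 8, 9, 8, 5, 9]

[27, 14, 8, 9, 8, 5, 9]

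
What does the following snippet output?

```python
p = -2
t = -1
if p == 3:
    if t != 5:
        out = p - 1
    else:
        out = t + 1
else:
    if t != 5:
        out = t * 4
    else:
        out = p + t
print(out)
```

p=-2, t=-1
p == 3 is False; t != 5 is True
→ out = t * 4 = -4

-4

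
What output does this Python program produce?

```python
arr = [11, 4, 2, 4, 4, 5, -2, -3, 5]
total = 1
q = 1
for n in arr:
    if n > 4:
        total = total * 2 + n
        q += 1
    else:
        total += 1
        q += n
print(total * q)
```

1131

n=11: >4, total = 1*2+11 = 13; q=2
n=4: not >4, total = 13+1 = 14; q=6
n=2: not >4, total = 14+1 = 15; q=8
n=4: not >4, total = 15+1 = 16; q=12
n=4: not >4, total = 16+1 = 17; q=16
n=5: >4, total = 17*2+5 = 39; q=17
n=-2: not >4, total = 39+1 = 40; q=15
n=-3: not >4, total = 40+1 = 41; q=12
n=5: >4, total = 41*2+5 = 87; q=13
total*q = 87*13 = 1131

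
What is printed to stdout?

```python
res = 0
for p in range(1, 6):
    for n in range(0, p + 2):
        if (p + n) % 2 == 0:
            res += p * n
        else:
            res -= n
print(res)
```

p=1,n=0: odd sum, res = 0-0 = 0
p=1,n=1: even sum, res = 0+1 = 1
p=1,n=2: odd sum, res = 1-2 = -1
p=2,n=0: even sum, res = (-1)+0 = -1
p=2,n=1: odd sum, res = (-1)-1 = -2
p=2,n=2: even sum, res = (-2)+4 = 2
p=2,n=3: odd sum, res = 2-3 = -1
p=3,n=0: odd sum, res = (-1)-0 = -1
p=3,n=1: even sum, res = (-1)+3 = 2
p=3,n=2: odd sum, res = 2-2 = 0
p=3,n=3: even sum, res = 0+9 = 9
p=3,n=4: odd sum, res = 9-4 = 5
p=4,n=0: even sum, res = 5+0 = 5
p=4,n=1: odd sum, res = 5-1 = 4
p=4,n=2: even sum, res = 4+8 = 12
p=4,n=3: odd sum, res = 12-3 = 9
p=4,n=4: even sum, res = 9+16 = 25
p=4,n=5: odd sum, res = 25-5 = 20
p=5,n=0: odd sum, res = 20-0 = 20
p=5,n=1: even sum, res = 20+5 = 25
p=5,n=2: odd sum, res = 25-2 = 23
p=5,n=3: even sum, res = 23+15 = 38
p=5,n=4: odd sum, res = 38-4 = 34
p=5,n=5: even sum, res = 34+25 = 59
p=5,n=6: odd sum, res = 59-6 = 53

53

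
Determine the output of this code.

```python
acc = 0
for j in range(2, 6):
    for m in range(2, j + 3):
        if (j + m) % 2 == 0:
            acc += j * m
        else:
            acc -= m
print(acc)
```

130

j=2,m=2: even sum, acc = 0+4 = 4
j=2,m=3: odd sum, acc = 4-3 = 1
j=2,m=4: even sum, acc = 1+8 = 9
j=3,m=2: odd sum, acc = 9-2 = 7
j=3,m=3: even sum, acc = 7+9 = 16
j=3,m=4: odd sum, acc = 16-4 = 12
j=3,m=5: even sum, acc = 12+15 = 27
j=4,m=2: even sum, acc = 27+8 = 35
j=4,m=3: odd sum, acc = 35-3 = 32
j=4,m=4: even sum, acc = 32+16 = 48
j=4,m=5: odd sum, acc = 48-5 = 43
j=4,m=6: even sum, acc = 43+24 = 67
j=5,m=2: odd sum, acc = 67-2 = 65
j=5,m=3: even sum, acc = 65+15 = 80
j=5,m=4: odd sum, acc = 80-4 = 76
j=5,m=5: even sum, acc = 76+25 = 101
j=5,m=6: odd sum, acc = 101-6 = 95
j=5,m=7: even sum, acc = 95+35 = 130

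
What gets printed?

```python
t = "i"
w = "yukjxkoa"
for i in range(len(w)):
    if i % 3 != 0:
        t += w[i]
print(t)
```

i=0: skip
i=1: add 'u' → 'iu'
i=2: add 'k' → 'iuk'
i=3: skip
i=4: add 'x' → 'iukx'
i=5: add 'k' → 'iukxk'
i=6: skip
i=7: add 'a' → 'iukxka'

iukxka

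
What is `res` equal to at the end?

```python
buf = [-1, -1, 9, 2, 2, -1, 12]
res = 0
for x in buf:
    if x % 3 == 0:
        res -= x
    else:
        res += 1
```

x=-1: not %3==0, res = 0+1 = 1
x=-1: not %3==0, res = 1+1 = 2
x=9: %3==0, res = 2-9 = -7
x=2: not %3==0, res = (-7)+1 = -6
x=2: not %3==0, res = (-6)+1 = -5
x=-1: not %3==0, res = (-5)+1 = -4
x=12: %3==0, res = (-4)-12 = -16

-16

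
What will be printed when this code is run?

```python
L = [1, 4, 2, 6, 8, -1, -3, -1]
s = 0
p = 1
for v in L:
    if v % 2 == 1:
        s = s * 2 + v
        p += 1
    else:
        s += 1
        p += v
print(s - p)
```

4

v=1: odd, s = 0*2+1 = 1; p=2
v=4: not odd, s = 1+1 = 2; p=6
v=2: not odd, s = 2+1 = 3; p=8
v=6: not odd, s = 3+1 = 4; p=14
v=8: not odd, s = 4+1 = 5; p=22
v=-1: odd, s = 5*2+(-1) = 9; p=23
v=-3: odd, s = 9*2+(-3) = 15; p=24
v=-1: odd, s = 15*2+(-1) = 29; p=25
s-p = 29-25 = 4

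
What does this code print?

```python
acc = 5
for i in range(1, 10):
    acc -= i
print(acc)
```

i=1: acc = 5-1 = 4
i=2: acc = 4-2 = 2
i=3: acc = 2-3 = -1
i=4: acc = (-1)-4 = -5
i=5: acc = (-5)-5 = -10
i=6: acc = (-10)-6 = -16
i=7: acc = (-16)-7 = -23
i=8: acc = (-23)-8 = -31
i=9: acc = (-31)-9 = -40

-40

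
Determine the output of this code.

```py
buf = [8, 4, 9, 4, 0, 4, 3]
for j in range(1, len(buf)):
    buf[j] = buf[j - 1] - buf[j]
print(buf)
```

j=1: buf[1] = 8-4 = 4 → [8, 4, 9, 4, 0, 4, 3]
j=2: buf[2] = 4-9 = -5 → [8, 4, -5, 4, 0, 4, 3]
j=3: buf[3] = (-5)-4 = -9 → [8, 4, -5, -9, 0, 4, 3]
j=4: buf[4] = (-9)-0 = -9 → [8, 4, -5, -9, -9, 4, 3]
j=5: buf[5] = (-9)-4 = -13 → [8, 4, -5, -9, -9, -13, 3]
j=6: buf[6] = (-13)-3 = -16 → [8, 4, -5, -9, -9, -13, -16]

[8, 4, -5, -9, -9, -13, -16]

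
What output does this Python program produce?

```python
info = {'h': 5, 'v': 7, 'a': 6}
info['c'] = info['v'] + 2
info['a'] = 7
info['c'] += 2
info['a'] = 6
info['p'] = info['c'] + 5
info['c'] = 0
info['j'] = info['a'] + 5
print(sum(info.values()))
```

info['c'] = info['v']+2 = 9 → {'h': 5, 'v': 7, 'a': 6, 'c': 9}
info['a'] = 7 → {'h': 5, 'v': 7, 'a': 7, 'c': 9}
info['c'] = 9+2 = 11 → {'h': 5, 'v': 7, 'a': 7, 'c': 11}
info['a'] = 6 → {'h': 5, 'v': 7, 'a': 6, 'c': 11}
info['p'] = info['c']+5 = 16 → {'h': 5, 'v': 7, 'a': 6, 'c': 11, 'p': 16}
info['c'] = 0 → {'h': 5, 'v': 7, 'a': 6, 'c': 0, 'p': 16}
info['j'] = info['a']+5 = 11 → {'h': 5, 'v': 7, 'a': 6, 'c': 0, 'p': 16, 'j': 11}
sum of values = 45

45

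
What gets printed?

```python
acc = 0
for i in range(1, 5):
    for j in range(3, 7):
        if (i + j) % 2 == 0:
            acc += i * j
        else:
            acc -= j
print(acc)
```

i=1,j=3: even sum, acc = 0+3 = 3
i=1,j=4: odd sum, acc = 3-4 = -1
i=1,j=5: even sum, acc = (-1)+5 = 4
i=1,j=6: odd sum, acc = 4-6 = -2
i=2,j=3: odd sum, acc = (-2)-3 = -5
i=2,j=4: even sum, acc = (-5)+8 = 3
i=2,j=5: odd sum, acc = 3-5 = -2
i=2,j=6: even sum, acc = (-2)+12 = 10
i=3,j=3: even sum, acc = 10+9 = 19
i=3,j=4: odd sum, acc = 19-4 = 15
i=3,j=5: even sum, acc = 15+15 = 30
i=3,j=6: odd sum, acc = 30-6 = 24
i=4,j=3: odd sum, acc = 24-3 = 21
i=4,j=4: even sum, acc = 21+16 = 37
i=4,j=5: odd sum, acc = 37-5 = 32
i=4,j=6: even sum, acc = 32+24 = 56

56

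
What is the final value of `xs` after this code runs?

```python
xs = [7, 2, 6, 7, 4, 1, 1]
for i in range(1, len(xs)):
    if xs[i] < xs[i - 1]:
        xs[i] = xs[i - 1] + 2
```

[7, 9, 11, 13, 15, 17, 19]

i=1: 2<7, xs[1] = 7+2 = 9 → [7, 9, 6, 7, 4, 1, 1]
i=2: 6<9, xs[2] = 9+2 = 11 → [7, 9, 11, 7, 4, 1, 1]
i=3: 7<11, xs[3] = 11+2 = 13 → [7, 9, 11, 13, 4, 1, 1]
i=4: 4<13, xs[4] = 13+2 = 15 → [7, 9, 11, 13, 15, 1, 1]
i=5: 1<15, xs[5] = 15+2 = 17 → [7, 9, 11, 13, 15, 17, 1]
i=6: 1<17, xs[6] = 17+2 = 19 → [7, 9, 11, 13, 15, 17, 19]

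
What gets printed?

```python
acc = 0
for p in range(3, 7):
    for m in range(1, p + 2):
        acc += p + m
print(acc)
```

p=3,m=1: acc = 0+4 = 4
p=3,m=2: acc = 4+5 = 9
p=3,m=3: acc = 9+6 = 15
p=3,m=4: acc = 15+7 = 22
p=4,m=1: acc = 22+5 = 27
p=4,m=2: acc = 27+6 = 33
p=4,m=3: acc = 33+7 = 40
p=4,m=4: acc = 40+8 = 48
p=4,m=5: acc = 48+9 = 57
p=5,m=1: acc = 57+6 = 63
p=5,m=2: acc = 63+7 = 70
p=5,m=3: acc = 70+8 = 78
p=5,m=4: acc = 78+9 = 87
p=5,m=5: acc = 87+10 = 97
p=5,m=6: acc = 97+11 = 108
p=6,m=1: acc = 108+7 = 115
p=6,m=2: acc = 115+8 = 123
p=6,m=3: acc = 123+9 = 132
p=6,m=4: acc = 132+10 = 142
p=6,m=5: acc = 142+11 = 153
p=6,m=6: acc = 153+12 = 165
p=6,m=7: acc = 165+13 = 178

178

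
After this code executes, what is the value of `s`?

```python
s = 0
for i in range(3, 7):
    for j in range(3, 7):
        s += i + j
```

144

i=3,j=3: s = 0+6 = 6
i=3,j=4: s = 6+7 = 13
i=3,j=5: s = 13+8 = 21
i=3,j=6: s = 21+9 = 30
i=4,j=3: s = 30+7 = 37
i=4,j=4: s = 37+8 = 45
i=4,j=5: s = 45+9 = 54
i=4,j=6: s = 54+10 = 64
i=5,j=3: s = 64+8 = 72
i=5,j=4: s = 72+9 = 81
i=5,j=5: s = 81+10 = 91
i=5,j=6: s = 91+11 = 102
i=6,j=3: s = 102+9 = 111
i=6,j=4: s = 111+10 = 121
i=6,j=5: s = 121+11 = 132
i=6,j=6: s = 132+12 = 144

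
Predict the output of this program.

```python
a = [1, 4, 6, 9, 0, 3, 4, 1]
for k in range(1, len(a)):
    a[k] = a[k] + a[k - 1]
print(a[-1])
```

k=1: a[1] = 4+1 = 5 → [1, 5, 6, 9, 0, 3, 4, 1]
k=2: a[2] = 6+5 = 11 → [1, 5, 11, 9, 0, 3, 4, 1]
k=3: a[3] = 9+11 = 20 → [1, 5, 11, 20, 0, 3, 4, 1]
k=4: a[4] = 0+20 = 20 → [1, 5, 11, 20, 20, 3, 4, 1]
k=5: a[5] = 3+20 = 23 → [1, 5, 11, 20, 20, 23, 4, 1]
k=6: a[6] = 4+23 = 27 → [1, 5, 11, 20, 20, 23, 27, 1]
k=7: a[7] = 1+27 = 28 → [1, 5, 11, 20, 20, 23, 27, 28]

28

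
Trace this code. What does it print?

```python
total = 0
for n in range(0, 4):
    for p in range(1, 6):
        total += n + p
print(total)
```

90

n=0,p=1: total = 0+1 = 1
n=0,p=2: total = 1+2 = 3
n=0,p=3: total = 3+3 = 6
n=0,p=4: total = 6+4 = 10
n=0,p=5: total = 10+5 = 15
n=1,p=1: total = 15+2 = 17
n=1,p=2: total = 17+3 = 20
n=1,p=3: total = 20+4 = 24
n=1,p=4: total = 24+5 = 29
n=1,p=5: total = 29+6 = 35
n=2,p=1: total = 35+3 = 38
n=2,p=2: total = 38+4 = 42
n=2,p=3: total = 42+5 = 47
n=2,p=4: total = 47+6 = 53
n=2,p=5: total = 53+7 = 60
n=3,p=1: total = 60+4 = 64
n=3,p=2: total = 64+5 = 69
n=3,p=3: total = 69+6 = 75
n=3,p=4: total = 75+7 = 82
n=3,p=5: total = 82+8 = 90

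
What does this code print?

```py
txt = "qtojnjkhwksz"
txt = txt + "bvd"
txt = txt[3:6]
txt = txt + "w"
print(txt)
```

+ 'bvd' → 'qtojnjkhwkszbvd'
slice [3:6] → 'jnj'
+ 'w' → 'jnjw'

jnjw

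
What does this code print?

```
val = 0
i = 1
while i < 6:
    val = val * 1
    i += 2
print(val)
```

0

i=1: val = 0*1 = 0
i=3: val = 0*1 = 0
i=5: val = 0*1 = 0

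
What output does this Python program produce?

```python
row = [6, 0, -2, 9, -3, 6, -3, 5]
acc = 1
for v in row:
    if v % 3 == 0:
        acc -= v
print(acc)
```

-14

v=6: %3==0, acc = 1-6 = -5
v=0: %3==0, acc = (-5)-0 = -5
v=-2: not %3==0
v=9: %3==0, acc = (-5)-9 = -14
v=-3: %3==0, acc = (-14)-(-3) = -11
v=6: %3==0, acc = (-11)-6 = -17
v=-3: %3==0, acc = (-17)-(-3) = -14
v=5: not %3==0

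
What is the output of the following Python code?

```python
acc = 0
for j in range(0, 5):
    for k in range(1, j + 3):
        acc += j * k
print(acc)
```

j=0,k=1: acc = 0+0 = 0
j=0,k=2: acc = 0+0 = 0
j=1,k=1: acc = 0+1 = 1
j=1,k=2: acc = 1+2 = 3
j=1,k=3: acc = 3+3 = 6
j=2,k=1: acc = 6+2 = 8
j=2,k=2: acc = 8+4 = 12
j=2,k=3: acc = 12+6 = 18
j=2,k=4: acc = 18+8 = 26
j=3,k=1: acc = 26+3 = 29
j=3,k=2: acc = 29+6 = 35
j=3,k=3: acc = 35+9 = 44
j=3,k=4: acc = 44+12 = 56
j=3,k=5: acc = 56+15 = 71
j=4,k=1: acc = 71+4 = 75
j=4,k=2: acc = 75+8 = 83
j=4,k=3: acc = 83+12 = 95
j=4,k=4: acc = 95+16 = 111
j=4,k=5: acc = 111+20 = 131
j=4,k=6: acc = 131+24 = 155

155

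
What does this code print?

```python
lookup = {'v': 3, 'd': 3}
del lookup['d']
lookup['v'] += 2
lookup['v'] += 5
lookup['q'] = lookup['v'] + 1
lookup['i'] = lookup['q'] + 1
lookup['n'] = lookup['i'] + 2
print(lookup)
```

del 'd' → {'v': 3}
lookup['v'] = 3+2 = 5 → {'v': 5}
lookup['v'] = 5+5 = 10 → {'v': 10}
lookup['q'] = lookup['v']+1 = 11 → {'v': 10, 'q': 11}
lookup['i'] = lookup['q']+1 = 12 → {'v': 10, 'q': 11, 'i': 12}
lookup['n'] = lookup['i']+2 = 14 → {'v': 10, 'q': 11, 'i': 12, 'n': 14}

{'v': 10, 'q': 11, 'i': 12, 'n': 14}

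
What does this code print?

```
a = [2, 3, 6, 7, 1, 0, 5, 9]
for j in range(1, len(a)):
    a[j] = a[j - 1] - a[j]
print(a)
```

[2, -1, -7, -14, -15, -15, -20, -29]

j=1: a[1] = 2-3 = -1 → [2, -1, 6, 7, 1, 0, 5, 9]
j=2: a[2] = (-1)-6 = -7 → [2, -1, -7, 7, 1, 0, 5, 9]
j=3: a[3] = (-7)-7 = -14 → [2, -1, -7, -14, 1, 0, 5, 9]
j=4: a[4] = (-14)-1 = -15 → [2, -1, -7, -14, -15, 0, 5, 9]
j=5: a[5] = (-15)-0 = -15 → [2, -1, -7, -14, -15, -15, 5, 9]
j=6: a[6] = (-15)-5 = -20 → [2, -1, -7, -14, -15, -15, -20, 9]
j=7: a[7] = (-20)-9 = -29 → [2, -1, -7, -14, -15, -15, -20, -29]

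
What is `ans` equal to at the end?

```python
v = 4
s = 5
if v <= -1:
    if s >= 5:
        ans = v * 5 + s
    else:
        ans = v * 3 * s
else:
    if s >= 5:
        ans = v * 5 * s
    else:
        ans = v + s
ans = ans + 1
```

v=4, s=5
v <= -1 is False; s >= 5 is True
→ ans = v * 5 * s = 100
ans = 100+1 = 101

101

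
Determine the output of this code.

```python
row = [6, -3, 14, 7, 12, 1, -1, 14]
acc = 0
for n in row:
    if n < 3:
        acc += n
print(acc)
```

-3

n=6: not <3
n=-3: <3, acc = 0+(-3) = -3
n=14: not <3
n=7: not <3
n=12: not <3
n=1: <3, acc = (-3)+1 = -2
n=-1: <3, acc = (-2)+(-1) = -3
n=14: not <3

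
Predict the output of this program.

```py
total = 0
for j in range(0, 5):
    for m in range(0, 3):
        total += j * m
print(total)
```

30

j=0,m=0: total = 0+0 = 0
j=0,m=1: total = 0+0 = 0
j=0,m=2: total = 0+0 = 0
j=1,m=0: total = 0+0 = 0
j=1,m=1: total = 0+1 = 1
j=1,m=2: total = 1+2 = 3
j=2,m=0: total = 3+0 = 3
j=2,m=1: total = 3+2 = 5
j=2,m=2: total = 5+4 = 9
j=3,m=0: total = 9+0 = 9
j=3,m=1: total = 9+3 = 12
j=3,m=2: total = 12+6 = 18
j=4,m=0: total = 18+0 = 18
j=4,m=1: total = 18+4 = 22
j=4,m=2: total = 22+8 = 30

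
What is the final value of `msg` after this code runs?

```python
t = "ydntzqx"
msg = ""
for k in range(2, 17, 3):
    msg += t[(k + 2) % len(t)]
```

k=2: add t[4]='z' → 'z'
k=5: add t[0]='y' → 'zy'
k=8: add t[3]='t' → 'zyt'
k=11: add t[6]='x' → 'zytx'
k=14: add t[2]='n' → 'zytxn'

'zytxn'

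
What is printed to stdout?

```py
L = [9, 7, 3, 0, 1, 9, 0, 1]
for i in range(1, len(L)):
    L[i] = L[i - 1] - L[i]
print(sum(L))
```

-27

i=1: L[1] = 9-7 = 2 → [9, 2, 3, 0, 1, 9, 0, 1]
i=2: L[2] = 2-3 = -1 → [9, 2, -1, 0, 1, 9, 0, 1]
i=3: L[3] = (-1)-0 = -1 → [9, 2, -1, -1, 1, 9, 0, 1]
i=4: L[4] = (-1)-1 = -2 → [9, 2, -1, -1, -2, 9, 0, 1]
i=5: L[5] = (-2)-9 = -11 → [9, 2, -1, -1, -2, -11, 0, 1]
i=6: L[6] = (-11)-0 = -11 → [9, 2, -1, -1, -2, -11, -11, 1]
i=7: L[7] = (-11)-1 = -12 → [9, 2, -1, -1, -2, -11, -11, -12]
sum = -27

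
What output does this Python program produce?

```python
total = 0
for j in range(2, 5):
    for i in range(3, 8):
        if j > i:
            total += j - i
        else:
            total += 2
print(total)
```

j=2,i=3: not 2>3, total = 0+2 = 2
j=2,i=4: not 2>4, total = 2+2 = 4
j=2,i=5: not 2>5, total = 4+2 = 6
j=2,i=6: not 2>6, total = 6+2 = 8
j=2,i=7: not 2>7, total = 8+2 = 10
j=3,i=3: not 3>3, total = 10+2 = 12
j=3,i=4: not 3>4, total = 12+2 = 14
j=3,i=5: not 3>5, total = 14+2 = 16
j=3,i=6: not 3>6, total = 16+2 = 18
j=3,i=7: not 3>7, total = 18+2 = 20
j=4,i=3: 4>3, total = 20+1 = 21
j=4,i=4: not 4>4, total = 21+2 = 23
j=4,i=5: not 4>5, total = 23+2 = 25
j=4,i=6: not 4>6, total = 25+2 = 27
j=4,i=7: not 4>7, total = 27+2 = 29

29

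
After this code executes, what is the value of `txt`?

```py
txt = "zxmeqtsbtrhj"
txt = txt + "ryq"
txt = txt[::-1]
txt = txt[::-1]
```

'zxmeqtsbtrhjryq'

+ 'ryq' → 'zxmeqtsbtrhjryq'
reverse → 'qyrjhrtbstqemxz'
reverse → 'zxmeqtsbtrhjryq'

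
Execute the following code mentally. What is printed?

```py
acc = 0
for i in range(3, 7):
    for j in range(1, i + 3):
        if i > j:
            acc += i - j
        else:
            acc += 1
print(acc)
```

i=3,j=1: 3>1, acc = 0+2 = 2
i=3,j=2: 3>2, acc = 2+1 = 3
i=3,j=3: not 3>3, acc = 3+1 = 4
i=3,j=4: not 3>4, acc = 4+1 = 5
i=3,j=5: not 3>5, acc = 5+1 = 6
i=4,j=1: 4>1, acc = 6+3 = 9
i=4,j=2: 4>2, acc = 9+2 = 11
i=4,j=3: 4>3, acc = 11+1 = 12
i=4,j=4: not 4>4, acc = 12+1 = 13
i=4,j=5: not 4>5, acc = 13+1 = 14
i=4,j=6: not 4>6, acc = 14+1 = 15
i=5,j=1: 5>1, acc = 15+4 = 19
i=5,j=2: 5>2, acc = 19+3 = 22
i=5,j=3: 5>3, acc = 22+2 = 24
i=5,j=4: 5>4, acc = 24+1 = 25
i=5,j=5: not 5>5, acc = 25+1 = 26
i=5,j=6: not 5>6, acc = 26+1 = 27
i=5,j=7: not 5>7, acc = 27+1 = 28
i=6,j=1: 6>1, acc = 28+5 = 33
i=6,j=2: 6>2, acc = 33+4 = 37
i=6,j=3: 6>3, acc = 37+3 = 40
i=6,j=4: 6>4, acc = 40+2 = 42
i=6,j=5: 6>5, acc = 42+1 = 43
i=6,j=6: not 6>6, acc = 43+1 = 44
i=6,j=7: not 6>7, acc = 44+1 = 45
i=6,j=8: not 6>8, acc = 45+1 = 46

46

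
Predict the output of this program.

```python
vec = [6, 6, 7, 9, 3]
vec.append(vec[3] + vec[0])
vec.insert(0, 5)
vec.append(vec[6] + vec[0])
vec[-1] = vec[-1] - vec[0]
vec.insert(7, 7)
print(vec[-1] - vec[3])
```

append vec[3]+vec[0] = 9+6 = 15 → [6, 6, 7, 9, 3, 15]
insert 5 at 0 → [5, 6, 6, 7, 9, 3, 15]
append vec[6]+vec[0] = 15+5 = 20 → [5, 6, 6, 7, 9, 3, 15, 20]
vec[-1] = vec[-1]-vec[0] = 20-5 = 15 → [5, 6, 6, 7, 9, 3, 15, 15]
insert 7 at 7 → [5, 6, 6, 7, 9, 3, 15, 7, 15]
vec[-1]-vec[3] = 15-7 = 8

8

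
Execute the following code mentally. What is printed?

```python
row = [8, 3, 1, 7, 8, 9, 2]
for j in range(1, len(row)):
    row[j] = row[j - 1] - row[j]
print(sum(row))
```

-39

j=1: row[1] = 8-3 = 5 → [8, 5, 1, 7, 8, 9, 2]
j=2: row[2] = 5-1 = 4 → [8, 5, 4, 7, 8, 9, 2]
j=3: row[3] = 4-7 = -3 → [8, 5, 4, -3, 8, 9, 2]
j=4: row[4] = (-3)-8 = -11 → [8, 5, 4, -3, -11, 9, 2]
j=5: row[5] = (-11)-9 = -20 → [8, 5, 4, -3, -11, -20, 2]
j=6: row[6] = (-20)-2 = -22 → [8, 5, 4, -3, -11, -20, -22]
sum = -39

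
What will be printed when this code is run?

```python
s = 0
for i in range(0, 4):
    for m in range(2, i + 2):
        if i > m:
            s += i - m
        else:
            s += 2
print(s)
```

11

i=1,m=2: not 1>2, s = 0+2 = 2
i=2,m=2: not 2>2, s = 2+2 = 4
i=2,m=3: not 2>3, s = 4+2 = 6
i=3,m=2: 3>2, s = 6+1 = 7
i=3,m=3: not 3>3, s = 7+2 = 9
i=3,m=4: not 3>4, s = 9+2 = 11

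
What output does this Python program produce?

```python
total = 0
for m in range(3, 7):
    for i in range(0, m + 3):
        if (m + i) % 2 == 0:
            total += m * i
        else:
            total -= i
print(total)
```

232

m=3,i=0: odd sum, total = 0-0 = 0
m=3,i=1: even sum, total = 0+3 = 3
m=3,i=2: odd sum, total = 3-2 = 1
m=3,i=3: even sum, total = 1+9 = 10
m=3,i=4: odd sum, total = 10-4 = 6
m=3,i=5: even sum, total = 6+15 = 21
m=4,i=0: even sum, total = 21+0 = 21
m=4,i=1: odd sum, total = 21-1 = 20
m=4,i=2: even sum, total = 20+8 = 28
m=4,i=3: odd sum, total = 28-3 = 25
m=4,i=4: even sum, total = 25+16 = 41
m=4,i=5: odd sum, total = 41-5 = 36
m=4,i=6: even sum, total = 36+24 = 60
m=5,i=0: odd sum, total = 60-0 = 60
m=5,i=1: even sum, total = 60+5 = 65
m=5,i=2: odd sum, total = 65-2 = 63
m=5,i=3: even sum, total = 63+15 = 78
m=5,i=4: odd sum, total = 78-4 = 74
m=5,i=5: even sum, total = 74+25 = 99
m=5,i=6: odd sum, total = 99-6 = 93
m=5,i=7: even sum, total = 93+35 = 128
m=6,i=0: even sum, total = 128+0 = 128
m=6,i=1: odd sum, total = 128-1 = 127
m=6,i=2: even sum, total = 127+12 = 139
m=6,i=3: odd sum, total = 139-3 = 136
m=6,i=4: even sum, total = 136+24 = 160
m=6,i=5: odd sum, total = 160-5 = 155
m=6,i=6: even sum, total = 155+36 = 191
m=6,i=7: odd sum, total = 191-7 = 184
m=6,i=8: even sum, total = 184+48 = 232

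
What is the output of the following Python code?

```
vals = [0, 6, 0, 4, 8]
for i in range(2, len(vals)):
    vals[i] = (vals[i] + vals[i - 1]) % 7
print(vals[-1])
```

4

i=2: vals[2] = (0+6)%7 = 6 → [0, 6, 6, 4, 8]
i=3: vals[3] = (4+6)%7 = 3 → [0, 6, 6, 3, 8]
i=4: vals[4] = (8+3)%7 = 4 → [0, 6, 6, 3, 4]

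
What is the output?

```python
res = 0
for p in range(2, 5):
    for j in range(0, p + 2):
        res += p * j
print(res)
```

102

p=2,j=0: res = 0+0 = 0
p=2,j=1: res = 0+2 = 2
p=2,j=2: res = 2+4 = 6
p=2,j=3: res = 6+6 = 12
p=3,j=0: res = 12+0 = 12
p=3,j=1: res = 12+3 = 15
p=3,j=2: res = 15+6 = 21
p=3,j=3: res = 21+9 = 30
p=3,j=4: res = 30+12 = 42
p=4,j=0: res = 42+0 = 42
p=4,j=1: res = 42+4 = 46
p=4,j=2: res = 46+8 = 54
p=4,j=3: res = 54+12 = 66
p=4,j=4: res = 66+16 = 82
p=4,j=5: res = 82+20 = 102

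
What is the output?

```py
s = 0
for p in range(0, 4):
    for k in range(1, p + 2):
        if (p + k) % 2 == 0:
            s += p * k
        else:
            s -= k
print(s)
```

4

p=0,k=1: odd sum, s = 0-1 = -1
p=1,k=1: even sum, s = (-1)+1 = 0
p=1,k=2: odd sum, s = 0-2 = -2
p=2,k=1: odd sum, s = (-2)-1 = -3
p=2,k=2: even sum, s = (-3)+4 = 1
p=2,k=3: odd sum, s = 1-3 = -2
p=3,k=1: even sum, s = (-2)+3 = 1
p=3,k=2: odd sum, s = 1-2 = -1
p=3,k=3: even sum, s = (-1)+9 = 8
p=3,k=4: odd sum, s = 8-4 = 4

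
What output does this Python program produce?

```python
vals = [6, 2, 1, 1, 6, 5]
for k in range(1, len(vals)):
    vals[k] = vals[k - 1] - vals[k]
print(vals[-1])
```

k=1: vals[1] = 6-2 = 4 → [6, 4, 1, 1, 6, 5]
k=2: vals[2] = 4-1 = 3 → [6, 4, 3, 1, 6, 5]
k=3: vals[3] = 3-1 = 2 → [6, 4, 3, 2, 6, 5]
k=4: vals[4] = 2-6 = -4 → [6, 4, 3, 2, -4, 5]
k=5: vals[5] = (-4)-5 = -9 → [6, 4, 3, 2, -4, -9]

-9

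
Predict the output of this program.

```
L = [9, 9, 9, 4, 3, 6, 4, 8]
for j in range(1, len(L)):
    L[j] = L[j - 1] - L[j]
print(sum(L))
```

j=1: L[1] = 9-9 = 0 → [9, 0, 9, 4, 3, 6, 4, 8]
j=2: L[2] = 0-9 = -9 → [9, 0, -9, 4, 3, 6, 4, 8]
j=3: L[3] = (-9)-4 = -13 → [9, 0, -9, -13, 3, 6, 4, 8]
j=4: L[4] = (-13)-3 = -16 → [9, 0, -9, -13, -16, 6, 4, 8]
j=5: L[5] = (-16)-6 = -22 → [9, 0, -9, -13, -16, -22, 4, 8]
j=6: L[6] = (-22)-4 = -26 → [9, 0, -9, -13, -16, -22, -26, 8]
j=7: L[7] = (-26)-8 = -34 → [9, 0, -9, -13, -16, -22, -26, -34]
sum = -111

-111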